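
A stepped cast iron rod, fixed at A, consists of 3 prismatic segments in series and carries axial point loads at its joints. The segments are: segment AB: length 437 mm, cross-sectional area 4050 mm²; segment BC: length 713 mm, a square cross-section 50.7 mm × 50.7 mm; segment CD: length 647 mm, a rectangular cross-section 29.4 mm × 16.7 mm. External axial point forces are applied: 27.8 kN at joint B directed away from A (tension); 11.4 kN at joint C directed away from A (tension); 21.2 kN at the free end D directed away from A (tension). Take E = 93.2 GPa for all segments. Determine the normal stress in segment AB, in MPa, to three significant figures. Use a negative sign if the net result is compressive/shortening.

Internal axial forces (sectioning from the free end, tension +): N_CD = 21.2 kN, N_BC = 32.6 kN, N_AB = 60.4 kN.
σ_AB = N_AB/A_AB = 60400/4050 = 14.91 MPa.

14.9 MPa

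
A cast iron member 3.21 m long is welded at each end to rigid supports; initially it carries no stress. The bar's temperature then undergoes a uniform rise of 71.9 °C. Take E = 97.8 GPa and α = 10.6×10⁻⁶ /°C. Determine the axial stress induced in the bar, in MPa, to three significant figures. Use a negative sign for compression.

-74.5 MPa

Free thermal expansion αLΔT = 10.6e-6 · 3210 · 71.9 = 2.446 mm.
The walls impose strain ε = −(2.446)/3210 = -7.6214e-04; σ = Eε = 97800 · -7.6214e-04 = -74.54 MPa.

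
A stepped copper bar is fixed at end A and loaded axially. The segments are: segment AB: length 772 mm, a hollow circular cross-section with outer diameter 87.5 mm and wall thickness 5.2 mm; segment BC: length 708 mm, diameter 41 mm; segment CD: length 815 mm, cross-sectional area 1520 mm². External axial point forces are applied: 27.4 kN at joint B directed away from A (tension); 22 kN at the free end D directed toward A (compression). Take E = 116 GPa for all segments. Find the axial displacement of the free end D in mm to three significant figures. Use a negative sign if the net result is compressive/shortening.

-0.177 mm

Internal axial forces (sectioning from the free end, tension +): N_CD = -22 kN, N_BC = -22 kN, N_AB = 5.4 kN.
A_AB = 1344 mm².
A_BC = 1320 mm².
δ_AB = 5400·772/(1344·116000) = 0.02673 mm
δ_BC = -22000·708/(1320·116000) = -0.1017 mm
δ_CD = -22000·815/(1520·116000) = -0.1017 mm
δ = Σδ_i = -0.1767 mm.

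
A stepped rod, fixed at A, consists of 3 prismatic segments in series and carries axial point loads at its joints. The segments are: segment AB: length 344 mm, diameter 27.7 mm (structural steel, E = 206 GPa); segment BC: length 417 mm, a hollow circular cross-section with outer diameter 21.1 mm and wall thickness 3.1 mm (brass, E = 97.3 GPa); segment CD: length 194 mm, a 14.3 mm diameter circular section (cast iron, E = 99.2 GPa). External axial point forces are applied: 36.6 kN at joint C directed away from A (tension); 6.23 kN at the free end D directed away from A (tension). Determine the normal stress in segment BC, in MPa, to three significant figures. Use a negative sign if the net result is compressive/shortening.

Internal axial forces (sectioning from the free end, tension +): N_CD = 6.23 kN, N_BC = 42.83 kN, N_AB = 42.83 kN.
A_BC = 175.3 mm².
σ_BC = N_BC/A_BC = 42830/175.3 = 244.3 MPa.

244 MPa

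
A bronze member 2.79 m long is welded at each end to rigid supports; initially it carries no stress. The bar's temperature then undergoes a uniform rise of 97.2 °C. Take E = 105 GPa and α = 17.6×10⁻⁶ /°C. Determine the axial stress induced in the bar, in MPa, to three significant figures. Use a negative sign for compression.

Free thermal expansion αLΔT = 17.6e-6 · 2790 · 97.2 = 4.773 mm.
The walls impose strain ε = −(4.773)/2790 = -1.7107e-03; σ = Eε = 105000 · -1.7107e-03 = -179.6 MPa.

-180 MPa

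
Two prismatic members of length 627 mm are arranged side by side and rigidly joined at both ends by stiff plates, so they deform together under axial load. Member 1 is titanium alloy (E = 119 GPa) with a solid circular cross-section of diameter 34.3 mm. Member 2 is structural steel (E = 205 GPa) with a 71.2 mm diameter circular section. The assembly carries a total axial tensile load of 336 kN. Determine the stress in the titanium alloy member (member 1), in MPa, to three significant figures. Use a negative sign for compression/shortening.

A_1 = 924 mm².
A_2 = 3982 mm².
Equal strain + equilibrium ⇒ each member carries load in proportion to AE: A₁E₁ = 110000000 N, A₂E₂ = 816200000 N, ΣAE = 926200000 N.
σ₁ = P·E₁/ΣAE = 336000·119000/926200000 = 43.17 MPa.

43.2 MPa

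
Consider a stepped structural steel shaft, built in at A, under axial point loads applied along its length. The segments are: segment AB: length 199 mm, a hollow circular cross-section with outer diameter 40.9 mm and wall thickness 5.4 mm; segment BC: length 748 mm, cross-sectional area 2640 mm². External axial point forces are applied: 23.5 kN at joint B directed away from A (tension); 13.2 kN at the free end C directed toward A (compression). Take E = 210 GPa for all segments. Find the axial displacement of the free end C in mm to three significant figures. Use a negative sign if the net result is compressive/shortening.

-0.00160 mm

Internal axial forces (sectioning from the free end, tension +): N_BC = -13.2 kN, N_AB = 10.3 kN.
A_AB = 602.2 mm².
δ_AB = 10300·199/(602.2·210000) = 0.01621 mm
δ_BC = -13200·748/(2640·210000) = -0.01781 mm
δ = Σδ_i = -0.001603 mm.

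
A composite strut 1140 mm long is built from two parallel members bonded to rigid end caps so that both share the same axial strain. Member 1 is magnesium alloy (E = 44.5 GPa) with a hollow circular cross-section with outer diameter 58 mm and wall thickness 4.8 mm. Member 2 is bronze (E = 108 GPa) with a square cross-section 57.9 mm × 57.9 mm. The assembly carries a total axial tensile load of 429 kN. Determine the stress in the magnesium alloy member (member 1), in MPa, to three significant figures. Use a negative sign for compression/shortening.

A_1 = 802.2 mm².
A_2 = 3352 mm².
Equal strain + equilibrium ⇒ each member carries load in proportion to AE: A₁E₁ = 35700000 N, A₂E₂ = 362100000 N, ΣAE = 397800000 N.
σ₁ = P·E₁/ΣAE = 429000·44500/397800000 = 48 MPa.

48.0 MPa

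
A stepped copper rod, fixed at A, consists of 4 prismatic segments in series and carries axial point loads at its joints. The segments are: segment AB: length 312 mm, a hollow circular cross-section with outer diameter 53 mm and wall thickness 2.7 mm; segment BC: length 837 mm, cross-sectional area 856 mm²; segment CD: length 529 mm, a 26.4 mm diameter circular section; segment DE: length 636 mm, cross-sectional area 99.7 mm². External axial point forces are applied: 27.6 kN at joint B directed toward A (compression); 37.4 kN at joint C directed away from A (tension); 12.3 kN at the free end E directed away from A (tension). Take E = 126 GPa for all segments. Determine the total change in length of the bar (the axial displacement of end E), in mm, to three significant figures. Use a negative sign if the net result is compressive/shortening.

Internal axial forces (sectioning from the free end, tension +): N_DE = 12.3 kN, N_CD = 12.3 kN, N_BC = 49.7 kN, N_AB = 22.1 kN.
A_AB = 426.7 mm².
A_CD = 547.4 mm².
δ_AB = 22100·312/(426.7·126000) = 0.1283 mm
δ_BC = 49700·837/(856·126000) = 0.3857 mm
δ_CD = 12300·529/(547.4·126000) = 0.09434 mm
δ_DE = 12300·636/(99.7·126000) = 0.6227 mm
δ = Σδ_i = 1.231 mm.

1.23 mm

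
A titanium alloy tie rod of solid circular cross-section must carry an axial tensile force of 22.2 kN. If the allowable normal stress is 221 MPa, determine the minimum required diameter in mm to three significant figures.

11.3 mm

Required area A ≥ P/σ_allow = 22200/221 = 100.5 mm².
For a solid circular section, d ≥ √(4A/π) = 11.31 mm.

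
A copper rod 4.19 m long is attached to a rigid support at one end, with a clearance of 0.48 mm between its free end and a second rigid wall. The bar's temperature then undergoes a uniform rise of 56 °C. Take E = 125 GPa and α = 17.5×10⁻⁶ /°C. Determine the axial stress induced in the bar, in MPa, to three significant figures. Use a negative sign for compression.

-108 MPa

Free thermal expansion αLΔT = 17.5e-6 · 4190 · 56 = 4.106 mm.
The walls engage after the gap closes; constrained expansion = 4.106 − 0.48 = 3.626 mm.
The walls impose strain ε = −(3.626)/4190 = -8.6544e-04; σ = Eε = 125000 · -8.6544e-04 = -108.2 MPa.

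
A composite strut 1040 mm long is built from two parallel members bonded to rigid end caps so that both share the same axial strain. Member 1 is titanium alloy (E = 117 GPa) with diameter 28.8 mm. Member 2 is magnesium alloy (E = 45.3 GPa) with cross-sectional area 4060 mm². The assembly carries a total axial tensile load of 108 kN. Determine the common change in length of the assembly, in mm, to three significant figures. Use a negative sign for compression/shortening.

A_1 = 651.4 mm².
Equal strain + equilibrium ⇒ each member carries load in proportion to AE: A₁E₁ = 76220000 N, A₂E₂ = 183900000 N, ΣAE = 260100000 N.
δ = PL/ΣAE = 108000·1040/260100000 = 0.4318 mm.

0.432 mm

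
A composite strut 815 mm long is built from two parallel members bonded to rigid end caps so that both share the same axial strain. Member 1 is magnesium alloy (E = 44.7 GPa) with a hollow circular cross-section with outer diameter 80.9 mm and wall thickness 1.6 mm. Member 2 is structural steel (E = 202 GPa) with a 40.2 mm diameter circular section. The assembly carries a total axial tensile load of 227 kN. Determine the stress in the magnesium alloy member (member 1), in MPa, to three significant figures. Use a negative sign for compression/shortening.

A_1 = 398.6 mm².
A_2 = 1269 mm².
Equal strain + equilibrium ⇒ each member carries load in proportion to AE: A₁E₁ = 17820000 N, A₂E₂ = 256400000 N, ΣAE = 274200000 N.
σ₁ = P·E₁/ΣAE = 227000·44700/274200000 = 37.01 MPa.

37.0 MPa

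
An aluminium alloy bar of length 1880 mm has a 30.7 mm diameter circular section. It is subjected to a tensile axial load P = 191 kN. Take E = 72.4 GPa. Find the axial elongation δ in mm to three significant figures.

A = 740.2 mm².
δ_mech = NL/(AE) = 191000·1880/(740.2·72400) = 6.7 mm.

6.70 mm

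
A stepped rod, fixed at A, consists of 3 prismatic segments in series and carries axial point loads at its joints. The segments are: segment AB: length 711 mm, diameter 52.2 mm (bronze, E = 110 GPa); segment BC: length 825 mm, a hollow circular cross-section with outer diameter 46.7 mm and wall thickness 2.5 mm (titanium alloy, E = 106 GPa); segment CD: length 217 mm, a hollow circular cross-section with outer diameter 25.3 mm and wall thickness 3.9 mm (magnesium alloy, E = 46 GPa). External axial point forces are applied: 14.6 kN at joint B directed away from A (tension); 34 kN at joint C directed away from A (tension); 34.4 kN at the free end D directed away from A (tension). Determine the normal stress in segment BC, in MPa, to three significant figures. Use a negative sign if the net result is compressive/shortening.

Internal axial forces (sectioning from the free end, tension +): N_CD = 34.4 kN, N_BC = 68.4 kN, N_AB = 83 kN.
A_BC = 347.1 mm².
σ_BC = N_BC/A_BC = 68400/347.1 = 197 MPa.

197 MPa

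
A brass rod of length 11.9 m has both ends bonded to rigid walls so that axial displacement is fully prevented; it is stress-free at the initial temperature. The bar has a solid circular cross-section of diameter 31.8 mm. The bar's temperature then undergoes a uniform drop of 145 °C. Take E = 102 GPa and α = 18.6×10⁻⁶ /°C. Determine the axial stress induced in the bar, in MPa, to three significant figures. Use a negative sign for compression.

275 MPa

Free thermal expansion αLΔT = 18.6e-6 · 11900 · -145 = -32.09 mm.
The walls impose strain ε = −(-32.09)/11900 = 2.6970e-03; σ = Eε = 102000 · 2.6970e-03 = 275.1 MPa.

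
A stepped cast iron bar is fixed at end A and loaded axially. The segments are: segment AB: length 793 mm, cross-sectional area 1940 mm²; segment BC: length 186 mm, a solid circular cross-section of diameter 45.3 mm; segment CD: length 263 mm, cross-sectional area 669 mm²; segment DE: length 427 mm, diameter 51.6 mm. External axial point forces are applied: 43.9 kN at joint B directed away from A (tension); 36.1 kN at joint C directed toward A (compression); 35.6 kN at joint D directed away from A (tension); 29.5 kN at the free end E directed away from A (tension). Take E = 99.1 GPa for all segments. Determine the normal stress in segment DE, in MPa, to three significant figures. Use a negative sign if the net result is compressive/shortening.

14.1 MPa

Internal axial forces (sectioning from the free end, tension +): N_DE = 29.5 kN, N_CD = 65.1 kN, N_BC = 29 kN, N_AB = 72.9 kN.
A_DE = 2091 mm².
σ_DE = N_DE/A_DE = 29500/2091 = 14.11 MPa.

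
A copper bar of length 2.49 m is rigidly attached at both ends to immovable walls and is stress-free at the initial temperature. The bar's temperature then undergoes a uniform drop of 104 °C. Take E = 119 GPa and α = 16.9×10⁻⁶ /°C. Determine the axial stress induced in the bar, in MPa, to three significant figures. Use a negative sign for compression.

209 MPa

Free thermal expansion αLΔT = 16.9e-6 · 2490 · -104 = -4.376 mm.
The walls impose strain ε = −(-4.376)/2490 = 1.7576e-03; σ = Eε = 119000 · 1.7576e-03 = 209.2 MPa.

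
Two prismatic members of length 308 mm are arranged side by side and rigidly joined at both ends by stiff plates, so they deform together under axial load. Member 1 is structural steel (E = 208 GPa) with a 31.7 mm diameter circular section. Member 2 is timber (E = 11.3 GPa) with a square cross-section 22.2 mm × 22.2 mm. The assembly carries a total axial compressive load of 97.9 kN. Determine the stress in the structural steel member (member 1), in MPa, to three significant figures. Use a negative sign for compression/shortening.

A_1 = 789.2 mm².
A_2 = 492.8 mm².
Equal strain + equilibrium ⇒ each member carries load in proportion to AE: A₁E₁ = 164200000 N, A₂E₂ = 5569000 N, ΣAE = 169700000 N.
σ₁ = P·E₁/ΣAE = -97900·208000/169700000 = -120 MPa.

-120 MPa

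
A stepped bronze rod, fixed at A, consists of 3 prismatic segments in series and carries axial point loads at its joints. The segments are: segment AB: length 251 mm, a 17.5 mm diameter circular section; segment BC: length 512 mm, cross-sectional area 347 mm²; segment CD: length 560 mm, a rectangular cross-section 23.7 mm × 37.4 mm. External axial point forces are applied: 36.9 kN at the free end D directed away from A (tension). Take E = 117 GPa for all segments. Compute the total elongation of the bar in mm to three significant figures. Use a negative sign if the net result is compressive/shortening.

0.994 mm

Internal axial forces (sectioning from the free end, tension +): N_CD = 36.9 kN, N_BC = 36.9 kN, N_AB = 36.9 kN.
A_AB = 240.5 mm².
A_CD = 886.4 mm².
δ_AB = 36900·251/(240.5·117000) = 0.3291 mm
δ_BC = 36900·512/(347·117000) = 0.4654 mm
δ_CD = 36900·560/(886.4·117000) = 0.1993 mm
δ = Σδ_i = 0.9937 mm.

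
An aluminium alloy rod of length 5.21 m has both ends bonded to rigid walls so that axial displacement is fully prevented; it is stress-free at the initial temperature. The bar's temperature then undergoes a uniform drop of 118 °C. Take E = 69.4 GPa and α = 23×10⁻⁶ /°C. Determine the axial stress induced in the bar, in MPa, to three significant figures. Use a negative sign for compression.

188 MPa

Free thermal expansion αLΔT = 23e-6 · 5210 · -118 = -14.14 mm.
The walls impose strain ε = −(-14.14)/5210 = 2.7140e-03; σ = Eε = 69400 · 2.7140e-03 = 188.4 MPa.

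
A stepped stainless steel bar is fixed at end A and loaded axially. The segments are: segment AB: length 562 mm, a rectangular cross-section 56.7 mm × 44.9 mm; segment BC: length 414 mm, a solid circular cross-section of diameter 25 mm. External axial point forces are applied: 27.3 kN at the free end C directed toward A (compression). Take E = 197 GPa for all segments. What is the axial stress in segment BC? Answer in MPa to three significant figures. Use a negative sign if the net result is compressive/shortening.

-55.6 MPa

Internal axial forces (sectioning from the free end, tension +): N_BC = -27.3 kN, N_AB = -27.3 kN.
A_BC = 490.9 mm².
σ_BC = N_BC/A_BC = -27300/490.9 = -55.62 MPa.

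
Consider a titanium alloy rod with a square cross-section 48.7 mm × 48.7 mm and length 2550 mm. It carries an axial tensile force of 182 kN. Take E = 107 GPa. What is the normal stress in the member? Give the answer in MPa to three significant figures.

A = 2372 mm².
σ = N/A = 182000/2372 = 76.74 MPa.

76.7 MPa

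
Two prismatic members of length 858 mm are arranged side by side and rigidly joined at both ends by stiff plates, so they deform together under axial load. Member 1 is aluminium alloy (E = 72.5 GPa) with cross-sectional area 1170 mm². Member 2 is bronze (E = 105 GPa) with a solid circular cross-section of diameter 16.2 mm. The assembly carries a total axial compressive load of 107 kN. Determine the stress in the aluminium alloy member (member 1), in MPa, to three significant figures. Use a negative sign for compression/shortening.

A_2 = 206.1 mm².
Equal strain + equilibrium ⇒ each member carries load in proportion to AE: A₁E₁ = 84820000 N, A₂E₂ = 21640000 N, ΣAE = 106500000 N.
σ₁ = P·E₁/ΣAE = -107000·72500/106500000 = -72.86 MPa.

-72.9 MPa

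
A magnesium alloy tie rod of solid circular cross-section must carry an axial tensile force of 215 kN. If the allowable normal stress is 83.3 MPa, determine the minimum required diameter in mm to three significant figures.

57.3 mm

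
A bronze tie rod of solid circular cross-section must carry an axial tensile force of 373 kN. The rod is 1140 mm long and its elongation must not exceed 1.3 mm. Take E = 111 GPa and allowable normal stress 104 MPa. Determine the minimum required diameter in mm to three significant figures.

67.6 mm

Required area A ≥ P/σ_allow = 373000/104 = 3587 mm².
For a solid circular section, d ≥ √(4A/π) = 67.58 mm.
Elongation limit: A ≥ PL/(Eδ_allow) = 373000·1140/(111000·1.3) = 2947 mm² ⇒ d ≥ 61.25 mm.
The stress limit governs.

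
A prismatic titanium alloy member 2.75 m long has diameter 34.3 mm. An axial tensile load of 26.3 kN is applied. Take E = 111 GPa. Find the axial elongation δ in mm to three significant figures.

0.705 mm

A = 924 mm².
δ_mech = NL/(AE) = 26300·2750/(924·111000) = 0.7052 mm.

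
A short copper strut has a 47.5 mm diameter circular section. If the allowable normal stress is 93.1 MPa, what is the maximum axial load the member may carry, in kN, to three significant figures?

A = 1772 mm².
P_max = σ_allow · A = 93.1 · 1772 = 165000 N = 165 kN.

165 kN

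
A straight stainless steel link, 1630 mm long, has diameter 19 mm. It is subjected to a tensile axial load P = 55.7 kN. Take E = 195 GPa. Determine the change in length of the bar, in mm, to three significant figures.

1.64 mm

A = 283.5 mm².
δ_mech = NL/(AE) = 55700·1630/(283.5·195000) = 1.642 mm.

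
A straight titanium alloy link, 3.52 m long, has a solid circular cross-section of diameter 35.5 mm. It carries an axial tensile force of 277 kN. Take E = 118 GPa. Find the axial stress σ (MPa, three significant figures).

280 MPa

A = 989.8 mm².
σ = N/A = 277000/989.8 = 279.9 MPa.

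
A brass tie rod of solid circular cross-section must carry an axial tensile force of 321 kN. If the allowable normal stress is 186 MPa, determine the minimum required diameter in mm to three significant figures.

Required area A ≥ P/σ_allow = 321000/186 = 1726 mm².
For a solid circular section, d ≥ √(4A/π) = 46.88 mm.

46.9 mm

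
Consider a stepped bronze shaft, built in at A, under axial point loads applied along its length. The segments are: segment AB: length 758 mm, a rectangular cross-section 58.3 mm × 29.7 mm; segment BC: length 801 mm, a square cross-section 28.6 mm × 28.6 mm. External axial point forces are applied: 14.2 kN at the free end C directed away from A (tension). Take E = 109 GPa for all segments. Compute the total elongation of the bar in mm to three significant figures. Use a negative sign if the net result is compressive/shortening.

0.185 mm

Internal axial forces (sectioning from the free end, tension +): N_BC = 14.2 kN, N_AB = 14.2 kN.
A_AB = 1732 mm².
A_BC = 818 mm².
δ_AB = 14200·758/(1732·109000) = 0.05703 mm
δ_BC = 14200·801/(818·109000) = 0.1276 mm
δ = Σδ_i = 0.1846 mm.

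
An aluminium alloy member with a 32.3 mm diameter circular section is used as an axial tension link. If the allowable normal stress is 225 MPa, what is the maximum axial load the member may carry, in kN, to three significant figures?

A = 819.4 mm².
P_max = σ_allow · A = 225 · 819.4 = 184400 N = 184.4 kN.

184 kN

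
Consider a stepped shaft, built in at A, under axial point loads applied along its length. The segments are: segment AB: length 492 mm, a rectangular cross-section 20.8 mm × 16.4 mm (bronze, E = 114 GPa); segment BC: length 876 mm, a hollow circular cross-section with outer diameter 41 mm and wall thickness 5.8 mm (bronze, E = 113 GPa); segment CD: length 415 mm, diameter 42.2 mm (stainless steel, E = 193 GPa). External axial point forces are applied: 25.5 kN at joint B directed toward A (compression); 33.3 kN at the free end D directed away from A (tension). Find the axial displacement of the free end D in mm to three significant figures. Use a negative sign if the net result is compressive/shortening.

0.552 mm

Internal axial forces (sectioning from the free end, tension +): N_CD = 33.3 kN, N_BC = 33.3 kN, N_AB = 7.8 kN.
A_AB = 341.1 mm².
A_BC = 641.4 mm².
A_CD = 1399 mm².
δ_AB = 7800·492/(341.1·114000) = 0.09868 mm
δ_BC = 33300·876/(641.4·113000) = 0.4025 mm
δ_CD = 33300·415/(1399·193000) = 0.05119 mm
δ = Σδ_i = 0.5524 mm.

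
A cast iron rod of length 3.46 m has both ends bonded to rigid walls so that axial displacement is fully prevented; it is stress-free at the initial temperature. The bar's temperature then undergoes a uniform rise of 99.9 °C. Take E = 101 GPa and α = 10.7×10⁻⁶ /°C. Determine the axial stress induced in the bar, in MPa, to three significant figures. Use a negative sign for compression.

Free thermal expansion αLΔT = 10.7e-6 · 3460 · 99.9 = 3.698 mm.
The walls impose strain ε = −(3.698)/3460 = -1.0689e-03; σ = Eε = 101000 · -1.0689e-03 = -108 MPa.

-108 MPa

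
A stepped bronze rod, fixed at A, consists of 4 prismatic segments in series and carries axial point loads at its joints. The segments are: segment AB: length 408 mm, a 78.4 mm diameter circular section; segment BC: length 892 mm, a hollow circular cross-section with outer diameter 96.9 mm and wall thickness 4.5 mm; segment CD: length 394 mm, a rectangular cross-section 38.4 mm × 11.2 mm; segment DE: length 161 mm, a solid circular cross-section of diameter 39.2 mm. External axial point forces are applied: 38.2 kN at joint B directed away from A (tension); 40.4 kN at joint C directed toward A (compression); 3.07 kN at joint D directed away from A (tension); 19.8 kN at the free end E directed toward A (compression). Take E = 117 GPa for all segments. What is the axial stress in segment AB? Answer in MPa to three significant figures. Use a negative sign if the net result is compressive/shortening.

-3.92 MPa

Internal axial forces (sectioning from the free end, tension +): N_DE = -19.8 kN, N_CD = -16.73 kN, N_BC = -57.13 kN, N_AB = -18.93 kN.
A_AB = 4827 mm².
σ_AB = N_AB/A_AB = -18930/4827 = -3.921 MPa.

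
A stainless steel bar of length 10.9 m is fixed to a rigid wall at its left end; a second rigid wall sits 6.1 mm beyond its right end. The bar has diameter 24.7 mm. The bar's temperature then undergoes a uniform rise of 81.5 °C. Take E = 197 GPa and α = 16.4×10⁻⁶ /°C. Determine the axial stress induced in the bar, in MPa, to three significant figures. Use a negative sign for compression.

-153 MPa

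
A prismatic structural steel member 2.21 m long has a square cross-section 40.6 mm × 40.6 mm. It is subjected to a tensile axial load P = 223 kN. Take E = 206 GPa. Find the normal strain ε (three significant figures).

A = 1648 mm².
σ = N/A = 135.3 MPa; ε = σ/E = 135.3/206000 = 6.567e-04.

6.57e-04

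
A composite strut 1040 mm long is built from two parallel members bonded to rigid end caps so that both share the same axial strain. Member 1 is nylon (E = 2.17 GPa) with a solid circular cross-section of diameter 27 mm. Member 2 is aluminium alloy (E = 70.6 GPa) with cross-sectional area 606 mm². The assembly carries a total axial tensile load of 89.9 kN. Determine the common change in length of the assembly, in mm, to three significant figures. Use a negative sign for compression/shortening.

2.12 mm

A_1 = 572.6 mm².
Equal strain + equilibrium ⇒ each member carries load in proportion to AE: A₁E₁ = 1242000 N, A₂E₂ = 42780000 N, ΣAE = 44030000 N.
δ = PL/ΣAE = 89900·1040/44030000 = 2.124 mm.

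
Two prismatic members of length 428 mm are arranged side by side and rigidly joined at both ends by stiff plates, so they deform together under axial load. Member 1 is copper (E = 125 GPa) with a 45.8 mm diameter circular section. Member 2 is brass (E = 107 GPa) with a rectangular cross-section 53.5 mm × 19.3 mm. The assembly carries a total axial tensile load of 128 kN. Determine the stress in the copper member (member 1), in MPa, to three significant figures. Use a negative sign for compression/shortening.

A_1 = 1647 mm².
A_2 = 1033 mm².
Equal strain + equilibrium ⇒ each member carries load in proportion to AE: A₁E₁ = 205900000 N, A₂E₂ = 110500000 N, ΣAE = 316400000 N.
σ₁ = P·E₁/ΣAE = 128000·125000/316400000 = 50.57 MPa.

50.6 MPa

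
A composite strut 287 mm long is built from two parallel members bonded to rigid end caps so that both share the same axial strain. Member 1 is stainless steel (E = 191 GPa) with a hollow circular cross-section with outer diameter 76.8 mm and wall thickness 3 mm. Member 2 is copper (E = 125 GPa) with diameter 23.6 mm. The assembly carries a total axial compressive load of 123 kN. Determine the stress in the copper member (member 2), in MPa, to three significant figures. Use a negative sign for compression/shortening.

A_1 = 695.5 mm².
A_2 = 437.4 mm².
Equal strain + equilibrium ⇒ each member carries load in proportion to AE: A₁E₁ = 132800000 N, A₂E₂ = 54680000 N, ΣAE = 187500000 N.
σ₂ = P·E₂/ΣAE = -123000·125000/187500000 = -81.99 MPa.

-82.0 MPa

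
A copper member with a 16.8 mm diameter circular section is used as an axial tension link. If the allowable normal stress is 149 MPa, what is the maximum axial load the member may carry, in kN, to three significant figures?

A = 221.7 mm².
P_max = σ_allow · A = 149 · 221.7 = 33030 N = 33.03 kN.

33.0 kN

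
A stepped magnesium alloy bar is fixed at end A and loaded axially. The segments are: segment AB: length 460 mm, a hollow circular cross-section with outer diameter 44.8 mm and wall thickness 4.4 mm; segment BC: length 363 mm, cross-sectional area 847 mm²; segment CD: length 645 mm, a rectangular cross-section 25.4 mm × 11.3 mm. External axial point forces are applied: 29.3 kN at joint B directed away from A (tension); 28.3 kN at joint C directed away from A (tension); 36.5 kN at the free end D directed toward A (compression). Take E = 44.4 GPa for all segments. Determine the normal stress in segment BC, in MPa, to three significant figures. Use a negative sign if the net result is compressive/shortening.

-9.68 MPa

Internal axial forces (sectioning from the free end, tension +): N_CD = -36.5 kN, N_BC = -8.2 kN, N_AB = 21.1 kN.
σ_BC = N_BC/A_BC = -8200/847 = -9.681 MPa.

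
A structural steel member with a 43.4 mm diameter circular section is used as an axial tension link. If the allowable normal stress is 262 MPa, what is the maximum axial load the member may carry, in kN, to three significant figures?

388 kN

A = 1479 mm².
P_max = σ_allow · A = 262 · 1479 = 387600 N = 387.6 kN.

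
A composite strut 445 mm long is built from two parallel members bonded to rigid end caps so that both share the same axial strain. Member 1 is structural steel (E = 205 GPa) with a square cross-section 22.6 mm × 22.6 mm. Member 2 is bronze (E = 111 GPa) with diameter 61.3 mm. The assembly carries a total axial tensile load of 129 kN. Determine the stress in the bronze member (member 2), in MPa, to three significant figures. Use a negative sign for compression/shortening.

33.1 MPa

A_1 = 510.8 mm².
A_2 = 2951 mm².
Equal strain + equilibrium ⇒ each member carries load in proportion to AE: A₁E₁ = 104700000 N, A₂E₂ = 327600000 N, ΣAE = 432300000 N.
σ₂ = P·E₂/ΣAE = 129000·111000/432300000 = 33.12 MPa.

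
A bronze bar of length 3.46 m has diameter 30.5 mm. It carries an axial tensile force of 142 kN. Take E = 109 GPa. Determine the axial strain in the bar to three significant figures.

0.00178

A = 730.6 mm².
σ = N/A = 194.4 MPa; ε = σ/E = 194.4/109000 = 1.783e-03.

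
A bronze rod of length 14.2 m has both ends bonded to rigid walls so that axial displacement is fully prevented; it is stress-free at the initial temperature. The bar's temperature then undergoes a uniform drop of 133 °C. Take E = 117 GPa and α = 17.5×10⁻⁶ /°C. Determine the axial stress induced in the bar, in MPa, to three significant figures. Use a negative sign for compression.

272 MPa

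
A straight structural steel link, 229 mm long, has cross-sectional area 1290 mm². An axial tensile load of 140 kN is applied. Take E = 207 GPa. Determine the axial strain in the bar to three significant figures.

5.24e-04

σ = N/A = 108.5 MPa; ε = σ/E = 108.5/207000 = 5.243e-04.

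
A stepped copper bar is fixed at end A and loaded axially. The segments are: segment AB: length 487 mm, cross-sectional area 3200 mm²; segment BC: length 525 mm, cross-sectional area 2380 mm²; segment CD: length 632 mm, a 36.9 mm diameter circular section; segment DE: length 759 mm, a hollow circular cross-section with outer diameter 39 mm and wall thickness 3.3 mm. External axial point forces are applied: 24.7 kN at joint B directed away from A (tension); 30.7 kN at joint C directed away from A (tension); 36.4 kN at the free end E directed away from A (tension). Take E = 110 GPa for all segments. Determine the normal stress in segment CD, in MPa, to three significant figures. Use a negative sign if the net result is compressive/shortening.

34.0 MPa

Internal axial forces (sectioning from the free end, tension +): N_DE = 36.4 kN, N_CD = 36.4 kN, N_BC = 67.1 kN, N_AB = 91.8 kN.
A_CD = 1069 mm².
σ_CD = N_CD/A_CD = 36400/1069 = 34.04 MPa.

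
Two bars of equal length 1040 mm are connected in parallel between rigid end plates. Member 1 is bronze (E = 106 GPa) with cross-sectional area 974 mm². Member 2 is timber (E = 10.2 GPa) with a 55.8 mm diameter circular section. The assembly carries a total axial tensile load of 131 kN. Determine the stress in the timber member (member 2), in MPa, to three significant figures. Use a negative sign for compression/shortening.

A_2 = 2445 mm².
Equal strain + equilibrium ⇒ each member carries load in proportion to AE: A₁E₁ = 103200000 N, A₂E₂ = 24940000 N, ΣAE = 128200000 N.
σ₂ = P·E₂/ΣAE = 131000·10200/128200000 = 10.42 MPa.

10.4 MPa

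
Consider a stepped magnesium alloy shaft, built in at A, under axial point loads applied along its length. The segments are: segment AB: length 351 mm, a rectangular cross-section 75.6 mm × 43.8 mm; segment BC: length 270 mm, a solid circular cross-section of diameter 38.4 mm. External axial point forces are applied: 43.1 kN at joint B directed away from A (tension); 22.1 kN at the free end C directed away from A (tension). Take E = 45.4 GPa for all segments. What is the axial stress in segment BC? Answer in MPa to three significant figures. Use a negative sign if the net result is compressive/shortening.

19.1 MPa

Internal axial forces (sectioning from the free end, tension +): N_BC = 22.1 kN, N_AB = 65.2 kN.
A_BC = 1158 mm².
σ_BC = N_BC/A_BC = 22100/1158 = 19.08 MPa.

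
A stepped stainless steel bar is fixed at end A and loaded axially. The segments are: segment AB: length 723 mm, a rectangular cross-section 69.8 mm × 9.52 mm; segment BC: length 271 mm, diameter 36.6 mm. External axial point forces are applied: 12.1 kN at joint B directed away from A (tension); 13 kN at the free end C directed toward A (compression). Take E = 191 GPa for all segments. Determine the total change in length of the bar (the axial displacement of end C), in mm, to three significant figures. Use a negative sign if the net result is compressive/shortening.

-0.0227 mm

Internal axial forces (sectioning from the free end, tension +): N_BC = -13 kN, N_AB = -0.9 kN.
A_AB = 664.5 mm².
A_BC = 1052 mm².
δ_AB = -900·723/(664.5·191000) = -0.005127 mm
δ_BC = -13000·271/(1052·191000) = -0.01753 mm
δ = Σδ_i = -0.02266 mm.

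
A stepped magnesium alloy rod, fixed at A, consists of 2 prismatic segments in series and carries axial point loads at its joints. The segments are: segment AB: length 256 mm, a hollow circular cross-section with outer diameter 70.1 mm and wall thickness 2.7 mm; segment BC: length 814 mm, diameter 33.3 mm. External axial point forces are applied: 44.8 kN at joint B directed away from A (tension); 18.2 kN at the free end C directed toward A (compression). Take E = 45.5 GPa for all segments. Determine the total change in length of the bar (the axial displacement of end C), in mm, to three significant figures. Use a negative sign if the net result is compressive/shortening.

-0.112 mm

Internal axial forces (sectioning from the free end, tension +): N_BC = -18.2 kN, N_AB = 26.6 kN.
A_AB = 571.7 mm².
A_BC = 870.9 mm².
δ_AB = 26600·256/(571.7·45500) = 0.2618 mm
δ_BC = -18200·814/(870.9·45500) = -0.3739 mm
δ = Σδ_i = -0.1121 mm.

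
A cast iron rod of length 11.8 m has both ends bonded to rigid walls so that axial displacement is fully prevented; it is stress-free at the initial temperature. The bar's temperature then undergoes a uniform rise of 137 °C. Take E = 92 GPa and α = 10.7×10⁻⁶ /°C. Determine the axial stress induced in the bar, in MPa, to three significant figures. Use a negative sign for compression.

-135 MPa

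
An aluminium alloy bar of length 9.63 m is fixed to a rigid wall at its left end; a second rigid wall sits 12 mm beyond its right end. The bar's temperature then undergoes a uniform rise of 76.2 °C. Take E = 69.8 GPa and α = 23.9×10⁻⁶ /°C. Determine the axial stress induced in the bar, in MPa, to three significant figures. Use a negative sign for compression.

-40.1 MPa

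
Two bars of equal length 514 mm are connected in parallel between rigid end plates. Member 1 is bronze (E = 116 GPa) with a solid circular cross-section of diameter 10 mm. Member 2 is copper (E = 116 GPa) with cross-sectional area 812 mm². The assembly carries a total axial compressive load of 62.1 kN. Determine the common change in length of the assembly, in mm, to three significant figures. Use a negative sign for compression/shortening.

-0.309 mm

A_1 = 78.54 mm².
Equal strain + equilibrium ⇒ each member carries load in proportion to AE: A₁E₁ = 9111000 N, A₂E₂ = 94190000 N, ΣAE = 103300000 N.
δ = PL/ΣAE = -62100·514/103300000 = -0.309 mm.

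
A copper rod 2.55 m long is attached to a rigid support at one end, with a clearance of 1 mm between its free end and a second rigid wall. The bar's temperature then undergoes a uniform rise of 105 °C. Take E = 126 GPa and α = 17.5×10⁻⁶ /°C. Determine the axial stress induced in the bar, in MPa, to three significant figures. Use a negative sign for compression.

-182 MPa

Free thermal expansion αLΔT = 17.5e-6 · 2550 · 105 = 4.686 mm.
The walls engage after the gap closes; constrained expansion = 4.686 − 1 = 3.686 mm.
The walls impose strain ε = −(3.686)/2550 = -1.4453e-03; σ = Eε = 126000 · -1.4453e-03 = -182.1 MPa.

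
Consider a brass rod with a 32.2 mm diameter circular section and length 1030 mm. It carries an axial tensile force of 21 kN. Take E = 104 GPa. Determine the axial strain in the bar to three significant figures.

A = 814.3 mm².
σ = N/A = 25.79 MPa; ε = σ/E = 25.79/104000 = 2.480e-04.

2.48e-04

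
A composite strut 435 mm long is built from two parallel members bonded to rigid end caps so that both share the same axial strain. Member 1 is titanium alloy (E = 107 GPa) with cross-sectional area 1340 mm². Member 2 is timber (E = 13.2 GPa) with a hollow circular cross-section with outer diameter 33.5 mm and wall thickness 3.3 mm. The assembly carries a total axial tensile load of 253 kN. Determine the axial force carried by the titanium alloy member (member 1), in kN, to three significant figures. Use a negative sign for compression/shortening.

246 kN

A_2 = 313.1 mm².
Equal strain + equilibrium ⇒ each member carries load in proportion to AE: A₁E₁ = 143400000 N, A₂E₂ = 4133000 N, ΣAE = 147500000 N.
F₁ = P·A₁E₁/ΣAE = 253000·143400000/147500000 = 245900 N.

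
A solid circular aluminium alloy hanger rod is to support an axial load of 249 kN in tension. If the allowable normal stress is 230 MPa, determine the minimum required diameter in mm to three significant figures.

Required area A ≥ P/σ_allow = 249000/230 = 1083 mm².
For a solid circular section, d ≥ √(4A/π) = 37.13 mm.

37.1 mm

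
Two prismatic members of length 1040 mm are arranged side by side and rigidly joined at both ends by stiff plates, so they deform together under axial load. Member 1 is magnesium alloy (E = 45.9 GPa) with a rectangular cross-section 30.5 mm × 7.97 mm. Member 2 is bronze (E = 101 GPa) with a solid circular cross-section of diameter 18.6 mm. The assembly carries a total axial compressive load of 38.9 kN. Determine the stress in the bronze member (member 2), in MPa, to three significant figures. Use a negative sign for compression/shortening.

A_1 = 243.1 mm².
A_2 = 271.7 mm².
Equal strain + equilibrium ⇒ each member carries load in proportion to AE: A₁E₁ = 11160000 N, A₂E₂ = 27440000 N, ΣAE = 38600000 N.
σ₂ = P·E₂/ΣAE = -38900·101000/38600000 = -101.8 MPa.

-102 MPa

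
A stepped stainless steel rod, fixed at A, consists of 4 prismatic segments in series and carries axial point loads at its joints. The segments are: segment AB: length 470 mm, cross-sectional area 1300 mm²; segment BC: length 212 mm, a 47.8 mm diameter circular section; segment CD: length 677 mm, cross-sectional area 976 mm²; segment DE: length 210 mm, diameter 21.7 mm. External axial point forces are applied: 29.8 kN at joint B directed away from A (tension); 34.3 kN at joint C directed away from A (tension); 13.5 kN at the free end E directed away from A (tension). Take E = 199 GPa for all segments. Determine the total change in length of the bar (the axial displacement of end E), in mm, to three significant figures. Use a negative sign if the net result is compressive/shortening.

0.255 mm

Internal axial forces (sectioning from the free end, tension +): N_DE = 13.5 kN, N_CD = 13.5 kN, N_BC = 47.8 kN, N_AB = 77.6 kN.
A_BC = 1795 mm².
A_DE = 369.8 mm².
δ_AB = 77600·470/(1300·199000) = 0.141 mm
δ_BC = 47800·212/(1795·199000) = 0.02838 mm
δ_CD = 13500·677/(976·199000) = 0.04706 mm
δ_DE = 13500·210/(369.8·199000) = 0.03852 mm
δ = Σδ_i = 0.2549 mm.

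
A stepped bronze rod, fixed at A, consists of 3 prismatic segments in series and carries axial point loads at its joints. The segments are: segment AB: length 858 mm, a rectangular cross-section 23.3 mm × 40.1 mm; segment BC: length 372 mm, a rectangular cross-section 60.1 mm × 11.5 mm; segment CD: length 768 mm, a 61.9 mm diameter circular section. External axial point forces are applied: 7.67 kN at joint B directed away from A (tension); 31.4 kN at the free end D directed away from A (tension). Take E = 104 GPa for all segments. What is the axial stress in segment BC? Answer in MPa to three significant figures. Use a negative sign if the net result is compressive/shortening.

Internal axial forces (sectioning from the free end, tension +): N_CD = 31.4 kN, N_BC = 31.4 kN, N_AB = 39.07 kN.
A_BC = 691.1 mm².
σ_BC = N_BC/A_BC = 31400/691.1 = 45.43 MPa.

45.4 MPa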